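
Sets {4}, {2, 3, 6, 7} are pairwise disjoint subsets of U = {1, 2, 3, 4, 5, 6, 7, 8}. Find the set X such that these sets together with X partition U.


U = {1, 2, 3, 4, 5, 6, 7, 8}
Shown blocks: {4}, {2, 3, 6, 7}
A partition's blocks are pairwise disjoint and cover U, so the missing block = U \ (union of shown blocks).
Union of shown blocks: {2, 3, 4, 6, 7}
Missing block = U \ (union) = {1, 5, 8}

{1, 5, 8}


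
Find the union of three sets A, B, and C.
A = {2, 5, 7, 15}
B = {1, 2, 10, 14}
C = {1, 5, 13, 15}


Set A = {2, 5, 7, 15}
Set B = {1, 2, 10, 14}
Set C = {1, 5, 13, 15}
First, A ∪ B = {1, 2, 5, 7, 10, 14, 15}
Then, (A ∪ B) ∪ C = {1, 2, 5, 7, 10, 13, 14, 15}

{1, 2, 5, 7, 10, 13, 14, 15}


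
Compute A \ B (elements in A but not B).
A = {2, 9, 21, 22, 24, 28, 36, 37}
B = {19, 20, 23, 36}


Set A = {2, 9, 21, 22, 24, 28, 36, 37}
Set B = {19, 20, 23, 36}
A \ B includes elements in A that are not in B.
Check each element of A:
2 (not in B, keep), 9 (not in B, keep), 21 (not in B, keep), 22 (not in B, keep), 24 (not in B, keep), 28 (not in B, keep), 36 (in B, remove), 37 (not in B, keep)
A \ B = {2, 9, 21, 22, 24, 28, 37}

{2, 9, 21, 22, 24, 28, 37}


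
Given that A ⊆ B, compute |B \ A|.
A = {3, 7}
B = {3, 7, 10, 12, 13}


Set A = {3, 7}, |A| = 2
Set B = {3, 7, 10, 12, 13}, |B| = 5
Since A ⊆ B: B \ A = {10, 12, 13}
|B| - |A| = 5 - 2 = 3

3


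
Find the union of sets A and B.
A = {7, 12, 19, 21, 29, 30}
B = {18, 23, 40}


Set A = {7, 12, 19, 21, 29, 30}
Set B = {18, 23, 40}
A ∪ B includes all elements in either set.
Elements from A: {7, 12, 19, 21, 29, 30}
Elements from B not already included: {18, 23, 40}
A ∪ B = {7, 12, 18, 19, 21, 23, 29, 30, 40}

{7, 12, 18, 19, 21, 23, 29, 30, 40}


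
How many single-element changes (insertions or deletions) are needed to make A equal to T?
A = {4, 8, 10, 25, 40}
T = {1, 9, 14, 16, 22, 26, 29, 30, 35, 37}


Set A = {4, 8, 10, 25, 40}
Set T = {1, 9, 14, 16, 22, 26, 29, 30, 35, 37}
Elements to remove from A (in A, not in T): {4, 8, 10, 25, 40} → 5 removals
Elements to add to A (in T, not in A): {1, 9, 14, 16, 22, 26, 29, 30, 35, 37} → 10 additions
Total edits = 5 + 10 = 15

15


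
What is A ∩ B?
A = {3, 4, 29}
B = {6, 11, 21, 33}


Set A = {3, 4, 29}
Set B = {6, 11, 21, 33}
A ∩ B includes only elements in both sets.
Check each element of A against B:
3 ✗, 4 ✗, 29 ✗
A ∩ B = {}

{}


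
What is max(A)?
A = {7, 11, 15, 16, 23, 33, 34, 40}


Set A = {7, 11, 15, 16, 23, 33, 34, 40}
Elements in ascending order: 7, 11, 15, 16, 23, 33, 34, 40
The largest element is 40.

40


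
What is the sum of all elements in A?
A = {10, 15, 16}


Set A = {10, 15, 16}
Sum = 10 + 15 + 16 = 41

41


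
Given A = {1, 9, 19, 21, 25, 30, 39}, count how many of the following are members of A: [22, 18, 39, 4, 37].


Set A = {1, 9, 19, 21, 25, 30, 39}
Candidates: [22, 18, 39, 4, 37]
Check each candidate:
22 ∉ A, 18 ∉ A, 39 ∈ A, 4 ∉ A, 37 ∉ A
Count of candidates in A: 1

1


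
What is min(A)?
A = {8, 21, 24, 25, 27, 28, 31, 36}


Set A = {8, 21, 24, 25, 27, 28, 31, 36}
Elements in ascending order: 8, 21, 24, 25, 27, 28, 31, 36
The smallest element is 8.

8


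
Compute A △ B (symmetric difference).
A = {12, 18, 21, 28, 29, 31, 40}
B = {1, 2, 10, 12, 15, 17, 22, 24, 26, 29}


Set A = {12, 18, 21, 28, 29, 31, 40}
Set B = {1, 2, 10, 12, 15, 17, 22, 24, 26, 29}
A △ B = (A \ B) ∪ (B \ A)
Elements in A but not B: {18, 21, 28, 31, 40}
Elements in B but not A: {1, 2, 10, 15, 17, 22, 24, 26}
A △ B = {1, 2, 10, 15, 17, 18, 21, 22, 24, 26, 28, 31, 40}

{1, 2, 10, 15, 17, 18, 21, 22, 24, 26, 28, 31, 40}


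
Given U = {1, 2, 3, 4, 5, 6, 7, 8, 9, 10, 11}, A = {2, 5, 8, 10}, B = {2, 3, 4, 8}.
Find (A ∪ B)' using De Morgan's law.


U = {1, 2, 3, 4, 5, 6, 7, 8, 9, 10, 11}
A = {2, 5, 8, 10}, B = {2, 3, 4, 8}
A ∪ B = {2, 3, 4, 5, 8, 10}
(A ∪ B)' = U \ (A ∪ B) = {1, 6, 7, 9, 11}
Verification via A' ∩ B': A' = {1, 3, 4, 6, 7, 9, 11}, B' = {1, 5, 6, 7, 9, 10, 11}
A' ∩ B' = {1, 6, 7, 9, 11} ✓

{1, 6, 7, 9, 11}


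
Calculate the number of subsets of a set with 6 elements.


The set has 6 elements.
The power set contains all possible subsets.
|P(A)| = 2^|A| = 2^6 = 64

64


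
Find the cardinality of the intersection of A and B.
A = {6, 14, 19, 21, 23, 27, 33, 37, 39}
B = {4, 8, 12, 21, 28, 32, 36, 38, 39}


Set A = {6, 14, 19, 21, 23, 27, 33, 37, 39}
Set B = {4, 8, 12, 21, 28, 32, 36, 38, 39}
A ∩ B = {21, 39}
|A ∩ B| = 2

2


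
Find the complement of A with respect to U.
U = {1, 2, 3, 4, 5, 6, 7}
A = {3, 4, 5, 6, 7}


Universal set U = {1, 2, 3, 4, 5, 6, 7}
Set A = {3, 4, 5, 6, 7}
A' = U \ A = elements in U but not in A
Checking each element of U:
1 (not in A, include), 2 (not in A, include), 3 (in A, exclude), 4 (in A, exclude), 5 (in A, exclude), 6 (in A, exclude), 7 (in A, exclude)
A' = {1, 2}

{1, 2}


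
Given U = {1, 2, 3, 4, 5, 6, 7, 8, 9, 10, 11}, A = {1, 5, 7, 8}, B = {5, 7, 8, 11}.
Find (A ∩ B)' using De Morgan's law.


U = {1, 2, 3, 4, 5, 6, 7, 8, 9, 10, 11}
A = {1, 5, 7, 8}, B = {5, 7, 8, 11}
A ∩ B = {5, 7, 8}
(A ∩ B)' = U \ (A ∩ B) = {1, 2, 3, 4, 6, 9, 10, 11}
Verification via A' ∪ B': A' = {2, 3, 4, 6, 9, 10, 11}, B' = {1, 2, 3, 4, 6, 9, 10}
A' ∪ B' = {1, 2, 3, 4, 6, 9, 10, 11} ✓

{1, 2, 3, 4, 6, 9, 10, 11}


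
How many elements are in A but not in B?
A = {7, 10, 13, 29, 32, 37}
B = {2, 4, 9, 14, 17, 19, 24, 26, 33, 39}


Set A = {7, 10, 13, 29, 32, 37}
Set B = {2, 4, 9, 14, 17, 19, 24, 26, 33, 39}
A \ B = {7, 10, 13, 29, 32, 37}
|A \ B| = 6

6


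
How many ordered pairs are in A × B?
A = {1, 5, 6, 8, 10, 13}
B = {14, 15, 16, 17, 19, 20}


Set A = {1, 5, 6, 8, 10, 13} has 6 elements.
Set B = {14, 15, 16, 17, 19, 20} has 6 elements.
|A × B| = |A| × |B| = 6 × 6 = 36

36


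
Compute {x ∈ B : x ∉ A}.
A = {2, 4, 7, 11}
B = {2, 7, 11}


Set A = {2, 4, 7, 11}
Set B = {2, 7, 11}
Check each element of B against A:
2 ∈ A, 7 ∈ A, 11 ∈ A
Elements of B not in A: {}

{}


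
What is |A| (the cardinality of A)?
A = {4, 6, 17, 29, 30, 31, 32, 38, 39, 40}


Set A = {4, 6, 17, 29, 30, 31, 32, 38, 39, 40}
Listing elements: 4, 6, 17, 29, 30, 31, 32, 38, 39, 40
Counting: 10 elements
|A| = 10

10


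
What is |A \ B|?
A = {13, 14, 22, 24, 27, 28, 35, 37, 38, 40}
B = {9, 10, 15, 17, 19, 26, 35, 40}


Set A = {13, 14, 22, 24, 27, 28, 35, 37, 38, 40}
Set B = {9, 10, 15, 17, 19, 26, 35, 40}
A \ B = {13, 14, 22, 24, 27, 28, 37, 38}
|A \ B| = 8

8


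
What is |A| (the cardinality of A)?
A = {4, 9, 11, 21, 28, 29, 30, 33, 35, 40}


Set A = {4, 9, 11, 21, 28, 29, 30, 33, 35, 40}
Listing elements: 4, 9, 11, 21, 28, 29, 30, 33, 35, 40
Counting: 10 elements
|A| = 10

10


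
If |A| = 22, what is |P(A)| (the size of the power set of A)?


The set has 22 elements.
The power set contains all possible subsets.
|P(A)| = 2^|A| = 2^22 = 4194304

4194304


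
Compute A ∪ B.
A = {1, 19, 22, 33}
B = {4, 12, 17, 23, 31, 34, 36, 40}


Set A = {1, 19, 22, 33}
Set B = {4, 12, 17, 23, 31, 34, 36, 40}
A ∪ B includes all elements in either set.
Elements from A: {1, 19, 22, 33}
Elements from B not already included: {4, 12, 17, 23, 31, 34, 36, 40}
A ∪ B = {1, 4, 12, 17, 19, 22, 23, 31, 33, 34, 36, 40}

{1, 4, 12, 17, 19, 22, 23, 31, 33, 34, 36, 40}


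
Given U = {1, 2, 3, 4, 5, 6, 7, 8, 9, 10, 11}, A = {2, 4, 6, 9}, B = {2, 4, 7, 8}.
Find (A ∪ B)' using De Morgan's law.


U = {1, 2, 3, 4, 5, 6, 7, 8, 9, 10, 11}
A = {2, 4, 6, 9}, B = {2, 4, 7, 8}
A ∪ B = {2, 4, 6, 7, 8, 9}
(A ∪ B)' = U \ (A ∪ B) = {1, 3, 5, 10, 11}
Verification via A' ∩ B': A' = {1, 3, 5, 7, 8, 10, 11}, B' = {1, 3, 5, 6, 9, 10, 11}
A' ∩ B' = {1, 3, 5, 10, 11} ✓

{1, 3, 5, 10, 11}


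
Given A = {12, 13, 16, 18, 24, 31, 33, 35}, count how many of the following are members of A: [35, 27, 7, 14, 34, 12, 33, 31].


Set A = {12, 13, 16, 18, 24, 31, 33, 35}
Candidates: [35, 27, 7, 14, 34, 12, 33, 31]
Check each candidate:
35 ∈ A, 27 ∉ A, 7 ∉ A, 14 ∉ A, 34 ∉ A, 12 ∈ A, 33 ∈ A, 31 ∈ A
Count of candidates in A: 4

4


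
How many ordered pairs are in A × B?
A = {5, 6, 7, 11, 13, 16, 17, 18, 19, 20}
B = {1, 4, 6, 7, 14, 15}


Set A = {5, 6, 7, 11, 13, 16, 17, 18, 19, 20} has 10 elements.
Set B = {1, 4, 6, 7, 14, 15} has 6 elements.
|A × B| = |A| × |B| = 10 × 6 = 60

60


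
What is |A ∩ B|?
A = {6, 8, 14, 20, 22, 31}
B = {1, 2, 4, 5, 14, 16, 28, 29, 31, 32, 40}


Set A = {6, 8, 14, 20, 22, 31}
Set B = {1, 2, 4, 5, 14, 16, 28, 29, 31, 32, 40}
A ∩ B = {14, 31}
|A ∩ B| = 2

2


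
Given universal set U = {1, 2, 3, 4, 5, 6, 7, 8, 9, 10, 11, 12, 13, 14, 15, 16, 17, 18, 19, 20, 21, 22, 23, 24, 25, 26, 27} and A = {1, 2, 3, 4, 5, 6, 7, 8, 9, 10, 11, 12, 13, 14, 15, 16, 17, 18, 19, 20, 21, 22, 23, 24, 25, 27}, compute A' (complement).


Universal set U = {1, 2, 3, 4, 5, 6, 7, 8, 9, 10, 11, 12, 13, 14, 15, 16, 17, 18, 19, 20, 21, 22, 23, 24, 25, 26, 27}
Set A = {1, 2, 3, 4, 5, 6, 7, 8, 9, 10, 11, 12, 13, 14, 15, 16, 17, 18, 19, 20, 21, 22, 23, 24, 25, 27}
A' = U \ A = elements in U but not in A
Checking each element of U:
1 (in A, exclude), 2 (in A, exclude), 3 (in A, exclude), 4 (in A, exclude), 5 (in A, exclude), 6 (in A, exclude), 7 (in A, exclude), 8 (in A, exclude), 9 (in A, exclude), 10 (in A, exclude), 11 (in A, exclude), 12 (in A, exclude), 13 (in A, exclude), 14 (in A, exclude), 15 (in A, exclude), 16 (in A, exclude), 17 (in A, exclude), 18 (in A, exclude), 19 (in A, exclude), 20 (in A, exclude), 21 (in A, exclude), 22 (in A, exclude), 23 (in A, exclude), 24 (in A, exclude), 25 (in A, exclude), 26 (not in A, include), 27 (in A, exclude)
A' = {26}

{26}


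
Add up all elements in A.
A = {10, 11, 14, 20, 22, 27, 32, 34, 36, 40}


Set A = {10, 11, 14, 20, 22, 27, 32, 34, 36, 40}
Sum = 10 + 11 + 14 + 20 + 22 + 27 + 32 + 34 + 36 + 40 = 246

246


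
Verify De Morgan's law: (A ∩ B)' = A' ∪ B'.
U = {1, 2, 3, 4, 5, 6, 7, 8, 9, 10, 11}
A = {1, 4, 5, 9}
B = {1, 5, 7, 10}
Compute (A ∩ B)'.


U = {1, 2, 3, 4, 5, 6, 7, 8, 9, 10, 11}
A = {1, 4, 5, 9}, B = {1, 5, 7, 10}
A ∩ B = {1, 5}
(A ∩ B)' = U \ (A ∩ B) = {2, 3, 4, 6, 7, 8, 9, 10, 11}
Verification via A' ∪ B': A' = {2, 3, 6, 7, 8, 10, 11}, B' = {2, 3, 4, 6, 8, 9, 11}
A' ∪ B' = {2, 3, 4, 6, 7, 8, 9, 10, 11} ✓

{2, 3, 4, 6, 7, 8, 9, 10, 11}


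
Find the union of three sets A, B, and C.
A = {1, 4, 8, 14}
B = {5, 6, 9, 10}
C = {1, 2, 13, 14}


Set A = {1, 4, 8, 14}
Set B = {5, 6, 9, 10}
Set C = {1, 2, 13, 14}
First, A ∪ B = {1, 4, 5, 6, 8, 9, 10, 14}
Then, (A ∪ B) ∪ C = {1, 2, 4, 5, 6, 8, 9, 10, 13, 14}

{1, 2, 4, 5, 6, 8, 9, 10, 13, 14}


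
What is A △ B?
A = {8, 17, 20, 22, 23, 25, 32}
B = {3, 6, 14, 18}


Set A = {8, 17, 20, 22, 23, 25, 32}
Set B = {3, 6, 14, 18}
A △ B = (A \ B) ∪ (B \ A)
Elements in A but not B: {8, 17, 20, 22, 23, 25, 32}
Elements in B but not A: {3, 6, 14, 18}
A △ B = {3, 6, 8, 14, 17, 18, 20, 22, 23, 25, 32}

{3, 6, 8, 14, 17, 18, 20, 22, 23, 25, 32}


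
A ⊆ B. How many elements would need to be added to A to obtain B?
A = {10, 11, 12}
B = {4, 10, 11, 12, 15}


Set A = {10, 11, 12}, |A| = 3
Set B = {4, 10, 11, 12, 15}, |B| = 5
Since A ⊆ B: B \ A = {4, 15}
|B| - |A| = 5 - 3 = 2

2


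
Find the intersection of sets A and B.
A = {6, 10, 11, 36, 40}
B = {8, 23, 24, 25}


Set A = {6, 10, 11, 36, 40}
Set B = {8, 23, 24, 25}
A ∩ B includes only elements in both sets.
Check each element of A against B:
6 ✗, 10 ✗, 11 ✗, 36 ✗, 40 ✗
A ∩ B = {}

{}


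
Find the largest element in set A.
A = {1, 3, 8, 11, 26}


Set A = {1, 3, 8, 11, 26}
Elements in ascending order: 1, 3, 8, 11, 26
The largest element is 26.

26


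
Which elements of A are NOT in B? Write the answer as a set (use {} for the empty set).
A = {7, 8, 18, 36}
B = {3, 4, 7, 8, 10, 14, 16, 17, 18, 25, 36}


Set A = {7, 8, 18, 36}
Set B = {3, 4, 7, 8, 10, 14, 16, 17, 18, 25, 36}
Check each element of A against B:
7 ∈ B, 8 ∈ B, 18 ∈ B, 36 ∈ B
Elements of A not in B: {}

{}


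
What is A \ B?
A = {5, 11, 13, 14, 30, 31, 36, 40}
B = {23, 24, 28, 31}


Set A = {5, 11, 13, 14, 30, 31, 36, 40}
Set B = {23, 24, 28, 31}
A \ B includes elements in A that are not in B.
Check each element of A:
5 (not in B, keep), 11 (not in B, keep), 13 (not in B, keep), 14 (not in B, keep), 30 (not in B, keep), 31 (in B, remove), 36 (not in B, keep), 40 (not in B, keep)
A \ B = {5, 11, 13, 14, 30, 36, 40}

{5, 11, 13, 14, 30, 36, 40}


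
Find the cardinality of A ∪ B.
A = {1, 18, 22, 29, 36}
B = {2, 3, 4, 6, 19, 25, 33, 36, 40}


Set A = {1, 18, 22, 29, 36}, |A| = 5
Set B = {2, 3, 4, 6, 19, 25, 33, 36, 40}, |B| = 9
A ∩ B = {36}, |A ∩ B| = 1
|A ∪ B| = |A| + |B| - |A ∩ B| = 5 + 9 - 1 = 13

13


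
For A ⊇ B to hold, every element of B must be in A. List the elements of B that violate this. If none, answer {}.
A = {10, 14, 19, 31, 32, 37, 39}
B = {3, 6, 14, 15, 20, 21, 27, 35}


Set A = {10, 14, 19, 31, 32, 37, 39}
Set B = {3, 6, 14, 15, 20, 21, 27, 35}
Check each element of B against A:
3 ∉ A (include), 6 ∉ A (include), 14 ∈ A, 15 ∉ A (include), 20 ∉ A (include), 21 ∉ A (include), 27 ∉ A (include), 35 ∉ A (include)
Elements of B not in A: {3, 6, 15, 20, 21, 27, 35}

{3, 6, 15, 20, 21, 27, 35}


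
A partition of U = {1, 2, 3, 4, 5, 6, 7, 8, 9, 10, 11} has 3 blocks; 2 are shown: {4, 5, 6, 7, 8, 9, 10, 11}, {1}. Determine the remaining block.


U = {1, 2, 3, 4, 5, 6, 7, 8, 9, 10, 11}
Shown blocks: {4, 5, 6, 7, 8, 9, 10, 11}, {1}
A partition's blocks are pairwise disjoint and cover U, so the missing block = U \ (union of shown blocks).
Union of shown blocks: {1, 4, 5, 6, 7, 8, 9, 10, 11}
Missing block = U \ (union) = {2, 3}

{2, 3}


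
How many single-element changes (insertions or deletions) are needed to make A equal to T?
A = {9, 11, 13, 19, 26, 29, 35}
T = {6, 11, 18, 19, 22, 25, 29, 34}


Set A = {9, 11, 13, 19, 26, 29, 35}
Set T = {6, 11, 18, 19, 22, 25, 29, 34}
Elements to remove from A (in A, not in T): {9, 13, 26, 35} → 4 removals
Elements to add to A (in T, not in A): {6, 18, 22, 25, 34} → 5 additions
Total edits = 4 + 5 = 9

9


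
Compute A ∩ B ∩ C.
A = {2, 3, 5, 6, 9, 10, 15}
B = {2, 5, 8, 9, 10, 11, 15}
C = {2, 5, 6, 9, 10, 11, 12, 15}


Set A = {2, 3, 5, 6, 9, 10, 15}
Set B = {2, 5, 8, 9, 10, 11, 15}
Set C = {2, 5, 6, 9, 10, 11, 12, 15}
First, A ∩ B = {2, 5, 9, 10, 15}
Then, (A ∩ B) ∩ C = {2, 5, 9, 10, 15}

{2, 5, 9, 10, 15}


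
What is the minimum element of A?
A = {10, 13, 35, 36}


Set A = {10, 13, 35, 36}
Elements in ascending order: 10, 13, 35, 36
The smallest element is 10.

10


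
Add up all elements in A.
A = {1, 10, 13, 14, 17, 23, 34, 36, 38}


Set A = {1, 10, 13, 14, 17, 23, 34, 36, 38}
Sum = 1 + 10 + 13 + 14 + 17 + 23 + 34 + 36 + 38 = 186

186


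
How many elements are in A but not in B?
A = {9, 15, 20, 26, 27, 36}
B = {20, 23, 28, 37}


Set A = {9, 15, 20, 26, 27, 36}
Set B = {20, 23, 28, 37}
A \ B = {9, 15, 26, 27, 36}
|A \ B| = 5

5


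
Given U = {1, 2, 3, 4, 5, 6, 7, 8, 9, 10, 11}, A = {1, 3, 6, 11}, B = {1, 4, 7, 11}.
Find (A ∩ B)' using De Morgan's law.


U = {1, 2, 3, 4, 5, 6, 7, 8, 9, 10, 11}
A = {1, 3, 6, 11}, B = {1, 4, 7, 11}
A ∩ B = {1, 11}
(A ∩ B)' = U \ (A ∩ B) = {2, 3, 4, 5, 6, 7, 8, 9, 10}
Verification via A' ∪ B': A' = {2, 4, 5, 7, 8, 9, 10}, B' = {2, 3, 5, 6, 8, 9, 10}
A' ∪ B' = {2, 3, 4, 5, 6, 7, 8, 9, 10} ✓

{2, 3, 4, 5, 6, 7, 8, 9, 10}


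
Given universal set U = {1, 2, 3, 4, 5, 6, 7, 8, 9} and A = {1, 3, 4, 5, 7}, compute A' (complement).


Universal set U = {1, 2, 3, 4, 5, 6, 7, 8, 9}
Set A = {1, 3, 4, 5, 7}
A' = U \ A = elements in U but not in A
Checking each element of U:
1 (in A, exclude), 2 (not in A, include), 3 (in A, exclude), 4 (in A, exclude), 5 (in A, exclude), 6 (not in A, include), 7 (in A, exclude), 8 (not in A, include), 9 (not in A, include)
A' = {2, 6, 8, 9}

{2, 6, 8, 9}


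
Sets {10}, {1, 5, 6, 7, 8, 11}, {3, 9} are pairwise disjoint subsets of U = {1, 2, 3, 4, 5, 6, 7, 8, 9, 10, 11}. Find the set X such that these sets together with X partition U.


U = {1, 2, 3, 4, 5, 6, 7, 8, 9, 10, 11}
Shown blocks: {10}, {1, 5, 6, 7, 8, 11}, {3, 9}
A partition's blocks are pairwise disjoint and cover U, so the missing block = U \ (union of shown blocks).
Union of shown blocks: {1, 3, 5, 6, 7, 8, 9, 10, 11}
Missing block = U \ (union) = {2, 4}

{2, 4}


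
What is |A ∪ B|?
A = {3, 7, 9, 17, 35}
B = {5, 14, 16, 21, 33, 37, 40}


Set A = {3, 7, 9, 17, 35}, |A| = 5
Set B = {5, 14, 16, 21, 33, 37, 40}, |B| = 7
A ∩ B = {}, |A ∩ B| = 0
|A ∪ B| = |A| + |B| - |A ∩ B| = 5 + 7 - 0 = 12

12


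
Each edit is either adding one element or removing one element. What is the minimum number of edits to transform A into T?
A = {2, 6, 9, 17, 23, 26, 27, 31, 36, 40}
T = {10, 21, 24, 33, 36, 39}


Set A = {2, 6, 9, 17, 23, 26, 27, 31, 36, 40}
Set T = {10, 21, 24, 33, 36, 39}
Elements to remove from A (in A, not in T): {2, 6, 9, 17, 23, 26, 27, 31, 40} → 9 removals
Elements to add to A (in T, not in A): {10, 21, 24, 33, 39} → 5 additions
Total edits = 9 + 5 = 14

14


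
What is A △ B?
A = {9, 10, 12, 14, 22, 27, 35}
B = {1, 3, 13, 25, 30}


Set A = {9, 10, 12, 14, 22, 27, 35}
Set B = {1, 3, 13, 25, 30}
A △ B = (A \ B) ∪ (B \ A)
Elements in A but not B: {9, 10, 12, 14, 22, 27, 35}
Elements in B but not A: {1, 3, 13, 25, 30}
A △ B = {1, 3, 9, 10, 12, 13, 14, 22, 25, 27, 30, 35}

{1, 3, 9, 10, 12, 13, 14, 22, 25, 27, 30, 35}


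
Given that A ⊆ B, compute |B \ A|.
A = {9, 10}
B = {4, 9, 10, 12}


Set A = {9, 10}, |A| = 2
Set B = {4, 9, 10, 12}, |B| = 4
Since A ⊆ B: B \ A = {4, 12}
|B| - |A| = 4 - 2 = 2

2


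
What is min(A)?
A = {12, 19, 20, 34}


Set A = {12, 19, 20, 34}
Elements in ascending order: 12, 19, 20, 34
The smallest element is 12.

12


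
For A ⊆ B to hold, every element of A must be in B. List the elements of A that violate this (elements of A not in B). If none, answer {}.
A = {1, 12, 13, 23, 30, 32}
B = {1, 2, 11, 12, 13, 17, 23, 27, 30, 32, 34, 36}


Set A = {1, 12, 13, 23, 30, 32}
Set B = {1, 2, 11, 12, 13, 17, 23, 27, 30, 32, 34, 36}
Check each element of A against B:
1 ∈ B, 12 ∈ B, 13 ∈ B, 23 ∈ B, 30 ∈ B, 32 ∈ B
Elements of A not in B: {}

{}


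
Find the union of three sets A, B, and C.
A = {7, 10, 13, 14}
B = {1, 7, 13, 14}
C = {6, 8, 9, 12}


Set A = {7, 10, 13, 14}
Set B = {1, 7, 13, 14}
Set C = {6, 8, 9, 12}
First, A ∪ B = {1, 7, 10, 13, 14}
Then, (A ∪ B) ∪ C = {1, 6, 7, 8, 9, 10, 12, 13, 14}

{1, 6, 7, 8, 9, 10, 12, 13, 14}


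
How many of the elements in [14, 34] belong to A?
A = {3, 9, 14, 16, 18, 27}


Set A = {3, 9, 14, 16, 18, 27}
Candidates: [14, 34]
Check each candidate:
14 ∈ A, 34 ∉ A
Count of candidates in A: 1

1


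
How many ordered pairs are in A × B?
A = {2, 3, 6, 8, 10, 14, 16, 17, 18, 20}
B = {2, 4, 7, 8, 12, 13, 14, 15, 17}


Set A = {2, 3, 6, 8, 10, 14, 16, 17, 18, 20} has 10 elements.
Set B = {2, 4, 7, 8, 12, 13, 14, 15, 17} has 9 elements.
|A × B| = |A| × |B| = 10 × 9 = 90

90


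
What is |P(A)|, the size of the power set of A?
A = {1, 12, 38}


Set A = {1, 12, 38}
|A| = 3
The power set P(A) contains all subsets of A.
|P(A)| = 2^|A| = 2^3 = 8

8


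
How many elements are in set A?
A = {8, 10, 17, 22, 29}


Set A = {8, 10, 17, 22, 29}
Listing elements: 8, 10, 17, 22, 29
Counting: 5 elements
|A| = 5

5


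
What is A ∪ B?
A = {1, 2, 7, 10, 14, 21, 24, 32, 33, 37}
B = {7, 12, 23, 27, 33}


Set A = {1, 2, 7, 10, 14, 21, 24, 32, 33, 37}
Set B = {7, 12, 23, 27, 33}
A ∪ B includes all elements in either set.
Elements from A: {1, 2, 7, 10, 14, 21, 24, 32, 33, 37}
Elements from B not already included: {12, 23, 27}
A ∪ B = {1, 2, 7, 10, 12, 14, 21, 23, 24, 27, 32, 33, 37}

{1, 2, 7, 10, 12, 14, 21, 23, 24, 27, 32, 33, 37}


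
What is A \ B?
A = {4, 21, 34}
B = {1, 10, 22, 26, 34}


Set A = {4, 21, 34}
Set B = {1, 10, 22, 26, 34}
A \ B includes elements in A that are not in B.
Check each element of A:
4 (not in B, keep), 21 (not in B, keep), 34 (in B, remove)
A \ B = {4, 21}

{4, 21}


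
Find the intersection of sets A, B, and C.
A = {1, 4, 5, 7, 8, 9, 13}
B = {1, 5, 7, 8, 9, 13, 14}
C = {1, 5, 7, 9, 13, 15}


Set A = {1, 4, 5, 7, 8, 9, 13}
Set B = {1, 5, 7, 8, 9, 13, 14}
Set C = {1, 5, 7, 9, 13, 15}
First, A ∩ B = {1, 5, 7, 8, 9, 13}
Then, (A ∩ B) ∩ C = {1, 5, 7, 9, 13}

{1, 5, 7, 9, 13}


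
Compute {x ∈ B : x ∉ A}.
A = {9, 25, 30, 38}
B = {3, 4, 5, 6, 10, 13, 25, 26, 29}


Set A = {9, 25, 30, 38}
Set B = {3, 4, 5, 6, 10, 13, 25, 26, 29}
Check each element of B against A:
3 ∉ A (include), 4 ∉ A (include), 5 ∉ A (include), 6 ∉ A (include), 10 ∉ A (include), 13 ∉ A (include), 25 ∈ A, 26 ∉ A (include), 29 ∉ A (include)
Elements of B not in A: {3, 4, 5, 6, 10, 13, 26, 29}

{3, 4, 5, 6, 10, 13, 26, 29}


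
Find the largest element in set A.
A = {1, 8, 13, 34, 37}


Set A = {1, 8, 13, 34, 37}
Elements in ascending order: 1, 8, 13, 34, 37
The largest element is 37.

37


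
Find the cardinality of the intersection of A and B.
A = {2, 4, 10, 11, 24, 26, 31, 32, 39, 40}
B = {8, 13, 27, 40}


Set A = {2, 4, 10, 11, 24, 26, 31, 32, 39, 40}
Set B = {8, 13, 27, 40}
A ∩ B = {40}
|A ∩ B| = 1

1


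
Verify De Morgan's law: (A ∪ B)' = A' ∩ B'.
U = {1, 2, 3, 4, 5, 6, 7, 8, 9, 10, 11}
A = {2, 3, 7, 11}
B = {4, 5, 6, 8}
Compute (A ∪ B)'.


U = {1, 2, 3, 4, 5, 6, 7, 8, 9, 10, 11}
A = {2, 3, 7, 11}, B = {4, 5, 6, 8}
A ∪ B = {2, 3, 4, 5, 6, 7, 8, 11}
(A ∪ B)' = U \ (A ∪ B) = {1, 9, 10}
Verification via A' ∩ B': A' = {1, 4, 5, 6, 8, 9, 10}, B' = {1, 2, 3, 7, 9, 10, 11}
A' ∩ B' = {1, 9, 10} ✓

{1, 9, 10}


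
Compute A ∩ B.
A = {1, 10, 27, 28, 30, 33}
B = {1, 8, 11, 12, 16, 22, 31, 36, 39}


Set A = {1, 10, 27, 28, 30, 33}
Set B = {1, 8, 11, 12, 16, 22, 31, 36, 39}
A ∩ B includes only elements in both sets.
Check each element of A against B:
1 ✓, 10 ✗, 27 ✗, 28 ✗, 30 ✗, 33 ✗
A ∩ B = {1}

{1}


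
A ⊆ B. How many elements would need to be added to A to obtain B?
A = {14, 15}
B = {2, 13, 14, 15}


Set A = {14, 15}, |A| = 2
Set B = {2, 13, 14, 15}, |B| = 4
Since A ⊆ B: B \ A = {2, 13}
|B| - |A| = 4 - 2 = 2

2


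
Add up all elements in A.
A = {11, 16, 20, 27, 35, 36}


Set A = {11, 16, 20, 27, 35, 36}
Sum = 11 + 16 + 20 + 27 + 35 + 36 = 145

145


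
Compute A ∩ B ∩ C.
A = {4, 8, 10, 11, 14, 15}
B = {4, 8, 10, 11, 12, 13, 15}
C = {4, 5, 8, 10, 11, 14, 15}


Set A = {4, 8, 10, 11, 14, 15}
Set B = {4, 8, 10, 11, 12, 13, 15}
Set C = {4, 5, 8, 10, 11, 14, 15}
First, A ∩ B = {4, 8, 10, 11, 15}
Then, (A ∩ B) ∩ C = {4, 8, 10, 11, 15}

{4, 8, 10, 11, 15}


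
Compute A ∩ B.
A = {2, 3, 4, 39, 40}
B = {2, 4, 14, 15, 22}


Set A = {2, 3, 4, 39, 40}
Set B = {2, 4, 14, 15, 22}
A ∩ B includes only elements in both sets.
Check each element of A against B:
2 ✓, 3 ✗, 4 ✓, 39 ✗, 40 ✗
A ∩ B = {2, 4}

{2, 4}


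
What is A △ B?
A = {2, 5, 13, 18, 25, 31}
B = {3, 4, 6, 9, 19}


Set A = {2, 5, 13, 18, 25, 31}
Set B = {3, 4, 6, 9, 19}
A △ B = (A \ B) ∪ (B \ A)
Elements in A but not B: {2, 5, 13, 18, 25, 31}
Elements in B but not A: {3, 4, 6, 9, 19}
A △ B = {2, 3, 4, 5, 6, 9, 13, 18, 19, 25, 31}

{2, 3, 4, 5, 6, 9, 13, 18, 19, 25, 31}


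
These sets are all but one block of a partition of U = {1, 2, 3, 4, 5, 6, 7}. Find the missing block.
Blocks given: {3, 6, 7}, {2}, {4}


U = {1, 2, 3, 4, 5, 6, 7}
Shown blocks: {3, 6, 7}, {2}, {4}
A partition's blocks are pairwise disjoint and cover U, so the missing block = U \ (union of shown blocks).
Union of shown blocks: {2, 3, 4, 6, 7}
Missing block = U \ (union) = {1, 5}

{1, 5}


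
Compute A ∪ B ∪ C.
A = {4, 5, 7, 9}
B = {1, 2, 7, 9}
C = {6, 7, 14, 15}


Set A = {4, 5, 7, 9}
Set B = {1, 2, 7, 9}
Set C = {6, 7, 14, 15}
First, A ∪ B = {1, 2, 4, 5, 7, 9}
Then, (A ∪ B) ∪ C = {1, 2, 4, 5, 6, 7, 9, 14, 15}

{1, 2, 4, 5, 6, 7, 9, 14, 15}


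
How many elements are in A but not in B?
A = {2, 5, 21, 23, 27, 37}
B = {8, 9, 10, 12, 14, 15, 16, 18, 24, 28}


Set A = {2, 5, 21, 23, 27, 37}
Set B = {8, 9, 10, 12, 14, 15, 16, 18, 24, 28}
A \ B = {2, 5, 21, 23, 27, 37}
|A \ B| = 6

6


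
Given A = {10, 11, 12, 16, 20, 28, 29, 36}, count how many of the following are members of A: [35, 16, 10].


Set A = {10, 11, 12, 16, 20, 28, 29, 36}
Candidates: [35, 16, 10]
Check each candidate:
35 ∉ A, 16 ∈ A, 10 ∈ A
Count of candidates in A: 2

2


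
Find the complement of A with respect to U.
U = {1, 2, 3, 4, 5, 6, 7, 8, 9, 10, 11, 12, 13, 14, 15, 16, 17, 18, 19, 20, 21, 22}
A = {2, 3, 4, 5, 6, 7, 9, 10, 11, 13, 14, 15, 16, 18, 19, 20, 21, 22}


Universal set U = {1, 2, 3, 4, 5, 6, 7, 8, 9, 10, 11, 12, 13, 14, 15, 16, 17, 18, 19, 20, 21, 22}
Set A = {2, 3, 4, 5, 6, 7, 9, 10, 11, 13, 14, 15, 16, 18, 19, 20, 21, 22}
A' = U \ A = elements in U but not in A
Checking each element of U:
1 (not in A, include), 2 (in A, exclude), 3 (in A, exclude), 4 (in A, exclude), 5 (in A, exclude), 6 (in A, exclude), 7 (in A, exclude), 8 (not in A, include), 9 (in A, exclude), 10 (in A, exclude), 11 (in A, exclude), 12 (not in A, include), 13 (in A, exclude), 14 (in A, exclude), 15 (in A, exclude), 16 (in A, exclude), 17 (not in A, include), 18 (in A, exclude), 19 (in A, exclude), 20 (in A, exclude), 21 (in A, exclude), 22 (in A, exclude)
A' = {1, 8, 12, 17}

{1, 8, 12, 17}


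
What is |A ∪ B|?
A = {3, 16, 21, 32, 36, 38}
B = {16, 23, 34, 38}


Set A = {3, 16, 21, 32, 36, 38}, |A| = 6
Set B = {16, 23, 34, 38}, |B| = 4
A ∩ B = {16, 38}, |A ∩ B| = 2
|A ∪ B| = |A| + |B| - |A ∩ B| = 6 + 4 - 2 = 8

8


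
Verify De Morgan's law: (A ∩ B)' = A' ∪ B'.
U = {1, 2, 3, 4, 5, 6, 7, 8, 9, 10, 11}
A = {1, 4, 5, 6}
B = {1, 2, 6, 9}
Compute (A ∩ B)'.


U = {1, 2, 3, 4, 5, 6, 7, 8, 9, 10, 11}
A = {1, 4, 5, 6}, B = {1, 2, 6, 9}
A ∩ B = {1, 6}
(A ∩ B)' = U \ (A ∩ B) = {2, 3, 4, 5, 7, 8, 9, 10, 11}
Verification via A' ∪ B': A' = {2, 3, 7, 8, 9, 10, 11}, B' = {3, 4, 5, 7, 8, 10, 11}
A' ∪ B' = {2, 3, 4, 5, 7, 8, 9, 10, 11} ✓

{2, 3, 4, 5, 7, 8, 9, 10, 11}


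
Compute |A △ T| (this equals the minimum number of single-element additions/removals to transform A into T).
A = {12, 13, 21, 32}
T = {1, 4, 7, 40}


Set A = {12, 13, 21, 32}
Set T = {1, 4, 7, 40}
Elements to remove from A (in A, not in T): {12, 13, 21, 32} → 4 removals
Elements to add to A (in T, not in A): {1, 4, 7, 40} → 4 additions
Total edits = 4 + 4 = 8

8


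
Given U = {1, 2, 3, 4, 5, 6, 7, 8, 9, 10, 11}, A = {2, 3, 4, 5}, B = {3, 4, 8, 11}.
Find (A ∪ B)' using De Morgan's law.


U = {1, 2, 3, 4, 5, 6, 7, 8, 9, 10, 11}
A = {2, 3, 4, 5}, B = {3, 4, 8, 11}
A ∪ B = {2, 3, 4, 5, 8, 11}
(A ∪ B)' = U \ (A ∪ B) = {1, 6, 7, 9, 10}
Verification via A' ∩ B': A' = {1, 6, 7, 8, 9, 10, 11}, B' = {1, 2, 5, 6, 7, 9, 10}
A' ∩ B' = {1, 6, 7, 9, 10} ✓

{1, 6, 7, 9, 10}


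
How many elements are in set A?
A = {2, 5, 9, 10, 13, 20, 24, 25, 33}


Set A = {2, 5, 9, 10, 13, 20, 24, 25, 33}
Listing elements: 2, 5, 9, 10, 13, 20, 24, 25, 33
Counting: 9 elements
|A| = 9

9


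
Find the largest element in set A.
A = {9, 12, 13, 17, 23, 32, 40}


Set A = {9, 12, 13, 17, 23, 32, 40}
Elements in ascending order: 9, 12, 13, 17, 23, 32, 40
The largest element is 40.

40


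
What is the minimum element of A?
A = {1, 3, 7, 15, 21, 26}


Set A = {1, 3, 7, 15, 21, 26}
Elements in ascending order: 1, 3, 7, 15, 21, 26
The smallest element is 1.

1


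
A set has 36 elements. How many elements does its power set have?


The set has 36 elements.
The power set contains all possible subsets.
|P(A)| = 2^|A| = 2^36 = 68719476736

68719476736


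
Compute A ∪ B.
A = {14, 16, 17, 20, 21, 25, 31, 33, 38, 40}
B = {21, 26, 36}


Set A = {14, 16, 17, 20, 21, 25, 31, 33, 38, 40}
Set B = {21, 26, 36}
A ∪ B includes all elements in either set.
Elements from A: {14, 16, 17, 20, 21, 25, 31, 33, 38, 40}
Elements from B not already included: {26, 36}
A ∪ B = {14, 16, 17, 20, 21, 25, 26, 31, 33, 36, 38, 40}

{14, 16, 17, 20, 21, 25, 26, 31, 33, 36, 38, 40}


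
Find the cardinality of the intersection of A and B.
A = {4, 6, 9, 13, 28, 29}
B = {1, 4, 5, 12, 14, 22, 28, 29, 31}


Set A = {4, 6, 9, 13, 28, 29}
Set B = {1, 4, 5, 12, 14, 22, 28, 29, 31}
A ∩ B = {4, 28, 29}
|A ∩ B| = 3

3


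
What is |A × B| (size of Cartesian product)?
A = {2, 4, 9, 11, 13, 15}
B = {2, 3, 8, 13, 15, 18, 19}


Set A = {2, 4, 9, 11, 13, 15} has 6 elements.
Set B = {2, 3, 8, 13, 15, 18, 19} has 7 elements.
|A × B| = |A| × |B| = 6 × 7 = 42

42


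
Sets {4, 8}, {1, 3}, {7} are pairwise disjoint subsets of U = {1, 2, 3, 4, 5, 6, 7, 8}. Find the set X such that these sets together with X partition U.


U = {1, 2, 3, 4, 5, 6, 7, 8}
Shown blocks: {4, 8}, {1, 3}, {7}
A partition's blocks are pairwise disjoint and cover U, so the missing block = U \ (union of shown blocks).
Union of shown blocks: {1, 3, 4, 7, 8}
Missing block = U \ (union) = {2, 5, 6}

{2, 5, 6}


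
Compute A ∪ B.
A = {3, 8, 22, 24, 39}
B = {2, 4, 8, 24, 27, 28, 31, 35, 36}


Set A = {3, 8, 22, 24, 39}
Set B = {2, 4, 8, 24, 27, 28, 31, 35, 36}
A ∪ B includes all elements in either set.
Elements from A: {3, 8, 22, 24, 39}
Elements from B not already included: {2, 4, 27, 28, 31, 35, 36}
A ∪ B = {2, 3, 4, 8, 22, 24, 27, 28, 31, 35, 36, 39}

{2, 3, 4, 8, 22, 24, 27, 28, 31, 35, 36, 39}


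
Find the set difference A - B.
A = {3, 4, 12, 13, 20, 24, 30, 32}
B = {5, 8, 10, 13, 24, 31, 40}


Set A = {3, 4, 12, 13, 20, 24, 30, 32}
Set B = {5, 8, 10, 13, 24, 31, 40}
A \ B includes elements in A that are not in B.
Check each element of A:
3 (not in B, keep), 4 (not in B, keep), 12 (not in B, keep), 13 (in B, remove), 20 (not in B, keep), 24 (in B, remove), 30 (not in B, keep), 32 (not in B, keep)
A \ B = {3, 4, 12, 20, 30, 32}

{3, 4, 12, 20, 30, 32}


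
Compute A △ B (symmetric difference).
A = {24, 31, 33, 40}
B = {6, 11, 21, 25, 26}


Set A = {24, 31, 33, 40}
Set B = {6, 11, 21, 25, 26}
A △ B = (A \ B) ∪ (B \ A)
Elements in A but not B: {24, 31, 33, 40}
Elements in B but not A: {6, 11, 21, 25, 26}
A △ B = {6, 11, 21, 24, 25, 26, 31, 33, 40}

{6, 11, 21, 24, 25, 26, 31, 33, 40}


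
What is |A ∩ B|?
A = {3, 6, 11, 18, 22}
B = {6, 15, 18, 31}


Set A = {3, 6, 11, 18, 22}
Set B = {6, 15, 18, 31}
A ∩ B = {6, 18}
|A ∩ B| = 2

2


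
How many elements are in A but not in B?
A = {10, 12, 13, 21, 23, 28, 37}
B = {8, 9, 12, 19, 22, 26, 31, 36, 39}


Set A = {10, 12, 13, 21, 23, 28, 37}
Set B = {8, 9, 12, 19, 22, 26, 31, 36, 39}
A \ B = {10, 13, 21, 23, 28, 37}
|A \ B| = 6

6


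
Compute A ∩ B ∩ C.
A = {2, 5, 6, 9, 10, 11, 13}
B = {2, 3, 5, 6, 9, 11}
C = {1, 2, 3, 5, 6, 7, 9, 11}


Set A = {2, 5, 6, 9, 10, 11, 13}
Set B = {2, 3, 5, 6, 9, 11}
Set C = {1, 2, 3, 5, 6, 7, 9, 11}
First, A ∩ B = {2, 5, 6, 9, 11}
Then, (A ∩ B) ∩ C = {2, 5, 6, 9, 11}

{2, 5, 6, 9, 11}


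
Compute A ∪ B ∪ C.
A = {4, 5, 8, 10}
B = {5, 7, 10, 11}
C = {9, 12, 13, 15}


Set A = {4, 5, 8, 10}
Set B = {5, 7, 10, 11}
Set C = {9, 12, 13, 15}
First, A ∪ B = {4, 5, 7, 8, 10, 11}
Then, (A ∪ B) ∪ C = {4, 5, 7, 8, 9, 10, 11, 12, 13, 15}

{4, 5, 7, 8, 9, 10, 11, 12, 13, 15}


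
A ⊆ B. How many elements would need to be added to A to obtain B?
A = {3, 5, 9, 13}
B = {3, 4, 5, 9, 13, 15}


Set A = {3, 5, 9, 13}, |A| = 4
Set B = {3, 4, 5, 9, 13, 15}, |B| = 6
Since A ⊆ B: B \ A = {4, 15}
|B| - |A| = 6 - 4 = 2

2


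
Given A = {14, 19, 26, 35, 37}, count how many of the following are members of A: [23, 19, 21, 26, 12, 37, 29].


Set A = {14, 19, 26, 35, 37}
Candidates: [23, 19, 21, 26, 12, 37, 29]
Check each candidate:
23 ∉ A, 19 ∈ A, 21 ∉ A, 26 ∈ A, 12 ∉ A, 37 ∈ A, 29 ∉ A
Count of candidates in A: 3

3


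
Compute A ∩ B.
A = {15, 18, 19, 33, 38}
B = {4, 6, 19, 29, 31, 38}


Set A = {15, 18, 19, 33, 38}
Set B = {4, 6, 19, 29, 31, 38}
A ∩ B includes only elements in both sets.
Check each element of A against B:
15 ✗, 18 ✗, 19 ✓, 33 ✗, 38 ✓
A ∩ B = {19, 38}

{19, 38}


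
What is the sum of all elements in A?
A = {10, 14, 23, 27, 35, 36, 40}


Set A = {10, 14, 23, 27, 35, 36, 40}
Sum = 10 + 14 + 23 + 27 + 35 + 36 + 40 = 185

185


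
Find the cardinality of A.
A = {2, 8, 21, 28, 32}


Set A = {2, 8, 21, 28, 32}
Listing elements: 2, 8, 21, 28, 32
Counting: 5 elements
|A| = 5

5


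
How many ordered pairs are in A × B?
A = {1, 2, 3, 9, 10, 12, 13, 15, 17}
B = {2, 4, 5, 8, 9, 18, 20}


Set A = {1, 2, 3, 9, 10, 12, 13, 15, 17} has 9 elements.
Set B = {2, 4, 5, 8, 9, 18, 20} has 7 elements.
|A × B| = |A| × |B| = 9 × 7 = 63

63


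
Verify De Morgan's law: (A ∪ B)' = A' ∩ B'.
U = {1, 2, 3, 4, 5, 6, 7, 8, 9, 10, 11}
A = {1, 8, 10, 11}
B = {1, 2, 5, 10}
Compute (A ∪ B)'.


U = {1, 2, 3, 4, 5, 6, 7, 8, 9, 10, 11}
A = {1, 8, 10, 11}, B = {1, 2, 5, 10}
A ∪ B = {1, 2, 5, 8, 10, 11}
(A ∪ B)' = U \ (A ∪ B) = {3, 4, 6, 7, 9}
Verification via A' ∩ B': A' = {2, 3, 4, 5, 6, 7, 9}, B' = {3, 4, 6, 7, 8, 9, 11}
A' ∩ B' = {3, 4, 6, 7, 9} ✓

{3, 4, 6, 7, 9}


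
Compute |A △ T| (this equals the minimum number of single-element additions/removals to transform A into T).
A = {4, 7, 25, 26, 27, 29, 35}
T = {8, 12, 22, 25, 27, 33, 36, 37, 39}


Set A = {4, 7, 25, 26, 27, 29, 35}
Set T = {8, 12, 22, 25, 27, 33, 36, 37, 39}
Elements to remove from A (in A, not in T): {4, 7, 26, 29, 35} → 5 removals
Elements to add to A (in T, not in A): {8, 12, 22, 33, 36, 37, 39} → 7 additions
Total edits = 5 + 7 = 12

12


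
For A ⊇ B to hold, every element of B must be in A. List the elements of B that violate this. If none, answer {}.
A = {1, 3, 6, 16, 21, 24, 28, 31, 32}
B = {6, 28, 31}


Set A = {1, 3, 6, 16, 21, 24, 28, 31, 32}
Set B = {6, 28, 31}
Check each element of B against A:
6 ∈ A, 28 ∈ A, 31 ∈ A
Elements of B not in A: {}

{}


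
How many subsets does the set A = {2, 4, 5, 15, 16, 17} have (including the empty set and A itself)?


Set A = {2, 4, 5, 15, 16, 17}
|A| = 6
The power set P(A) contains all subsets of A.
|P(A)| = 2^|A| = 2^6 = 64

64


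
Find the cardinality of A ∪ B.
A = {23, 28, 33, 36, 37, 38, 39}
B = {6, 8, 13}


Set A = {23, 28, 33, 36, 37, 38, 39}, |A| = 7
Set B = {6, 8, 13}, |B| = 3
A ∩ B = {}, |A ∩ B| = 0
|A ∪ B| = |A| + |B| - |A ∩ B| = 7 + 3 - 0 = 10

10


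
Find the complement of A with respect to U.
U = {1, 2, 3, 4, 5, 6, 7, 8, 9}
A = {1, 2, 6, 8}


Universal set U = {1, 2, 3, 4, 5, 6, 7, 8, 9}
Set A = {1, 2, 6, 8}
A' = U \ A = elements in U but not in A
Checking each element of U:
1 (in A, exclude), 2 (in A, exclude), 3 (not in A, include), 4 (not in A, include), 5 (not in A, include), 6 (in A, exclude), 7 (not in A, include), 8 (in A, exclude), 9 (not in A, include)
A' = {3, 4, 5, 7, 9}

{3, 4, 5, 7, 9}


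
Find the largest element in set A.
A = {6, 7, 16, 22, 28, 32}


Set A = {6, 7, 16, 22, 28, 32}
Elements in ascending order: 6, 7, 16, 22, 28, 32
The largest element is 32.

32


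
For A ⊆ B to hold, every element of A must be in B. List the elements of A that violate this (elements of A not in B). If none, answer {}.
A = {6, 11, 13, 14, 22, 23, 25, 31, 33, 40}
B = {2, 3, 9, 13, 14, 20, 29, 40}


Set A = {6, 11, 13, 14, 22, 23, 25, 31, 33, 40}
Set B = {2, 3, 9, 13, 14, 20, 29, 40}
Check each element of A against B:
6 ∉ B (include), 11 ∉ B (include), 13 ∈ B, 14 ∈ B, 22 ∉ B (include), 23 ∉ B (include), 25 ∉ B (include), 31 ∉ B (include), 33 ∉ B (include), 40 ∈ B
Elements of A not in B: {6, 11, 22, 23, 25, 31, 33}

{6, 11, 22, 23, 25, 31, 33}


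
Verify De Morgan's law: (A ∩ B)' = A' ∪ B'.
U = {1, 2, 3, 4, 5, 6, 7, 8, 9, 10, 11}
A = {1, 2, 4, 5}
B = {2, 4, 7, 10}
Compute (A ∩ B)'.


U = {1, 2, 3, 4, 5, 6, 7, 8, 9, 10, 11}
A = {1, 2, 4, 5}, B = {2, 4, 7, 10}
A ∩ B = {2, 4}
(A ∩ B)' = U \ (A ∩ B) = {1, 3, 5, 6, 7, 8, 9, 10, 11}
Verification via A' ∪ B': A' = {3, 6, 7, 8, 9, 10, 11}, B' = {1, 3, 5, 6, 8, 9, 11}
A' ∪ B' = {1, 3, 5, 6, 7, 8, 9, 10, 11} ✓

{1, 3, 5, 6, 7, 8, 9, 10, 11}


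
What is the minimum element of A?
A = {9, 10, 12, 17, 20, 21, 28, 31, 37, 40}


Set A = {9, 10, 12, 17, 20, 21, 28, 31, 37, 40}
Elements in ascending order: 9, 10, 12, 17, 20, 21, 28, 31, 37, 40
The smallest element is 9.

9


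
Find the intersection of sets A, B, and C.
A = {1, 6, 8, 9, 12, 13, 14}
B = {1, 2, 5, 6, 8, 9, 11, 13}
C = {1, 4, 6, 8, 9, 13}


Set A = {1, 6, 8, 9, 12, 13, 14}
Set B = {1, 2, 5, 6, 8, 9, 11, 13}
Set C = {1, 4, 6, 8, 9, 13}
First, A ∩ B = {1, 6, 8, 9, 13}
Then, (A ∩ B) ∩ C = {1, 6, 8, 9, 13}

{1, 6, 8, 9, 13}


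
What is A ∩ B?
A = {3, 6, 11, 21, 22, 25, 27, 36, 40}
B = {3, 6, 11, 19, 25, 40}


Set A = {3, 6, 11, 21, 22, 25, 27, 36, 40}
Set B = {3, 6, 11, 19, 25, 40}
A ∩ B includes only elements in both sets.
Check each element of A against B:
3 ✓, 6 ✓, 11 ✓, 21 ✗, 22 ✗, 25 ✓, 27 ✗, 36 ✗, 40 ✓
A ∩ B = {3, 6, 11, 25, 40}

{3, 6, 11, 25, 40}


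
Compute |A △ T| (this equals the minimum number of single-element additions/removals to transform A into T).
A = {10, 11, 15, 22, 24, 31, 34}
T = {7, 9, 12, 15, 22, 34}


Set A = {10, 11, 15, 22, 24, 31, 34}
Set T = {7, 9, 12, 15, 22, 34}
Elements to remove from A (in A, not in T): {10, 11, 24, 31} → 4 removals
Elements to add to A (in T, not in A): {7, 9, 12} → 3 additions
Total edits = 4 + 3 = 7

7


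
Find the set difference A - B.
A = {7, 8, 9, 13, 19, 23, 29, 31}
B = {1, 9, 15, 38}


Set A = {7, 8, 9, 13, 19, 23, 29, 31}
Set B = {1, 9, 15, 38}
A \ B includes elements in A that are not in B.
Check each element of A:
7 (not in B, keep), 8 (not in B, keep), 9 (in B, remove), 13 (not in B, keep), 19 (not in B, keep), 23 (not in B, keep), 29 (not in B, keep), 31 (not in B, keep)
A \ B = {7, 8, 13, 19, 23, 29, 31}

{7, 8, 13, 19, 23, 29, 31}


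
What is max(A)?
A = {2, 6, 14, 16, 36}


Set A = {2, 6, 14, 16, 36}
Elements in ascending order: 2, 6, 14, 16, 36
The largest element is 36.

36


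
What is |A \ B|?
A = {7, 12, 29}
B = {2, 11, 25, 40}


Set A = {7, 12, 29}
Set B = {2, 11, 25, 40}
A \ B = {7, 12, 29}
|A \ B| = 3

3


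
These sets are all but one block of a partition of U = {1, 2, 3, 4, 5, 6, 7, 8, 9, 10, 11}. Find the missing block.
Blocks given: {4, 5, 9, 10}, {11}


U = {1, 2, 3, 4, 5, 6, 7, 8, 9, 10, 11}
Shown blocks: {4, 5, 9, 10}, {11}
A partition's blocks are pairwise disjoint and cover U, so the missing block = U \ (union of shown blocks).
Union of shown blocks: {4, 5, 9, 10, 11}
Missing block = U \ (union) = {1, 2, 3, 6, 7, 8}

{1, 2, 3, 6, 7, 8}


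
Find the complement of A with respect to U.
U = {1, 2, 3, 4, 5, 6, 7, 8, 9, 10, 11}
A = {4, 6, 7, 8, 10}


Universal set U = {1, 2, 3, 4, 5, 6, 7, 8, 9, 10, 11}
Set A = {4, 6, 7, 8, 10}
A' = U \ A = elements in U but not in A
Checking each element of U:
1 (not in A, include), 2 (not in A, include), 3 (not in A, include), 4 (in A, exclude), 5 (not in A, include), 6 (in A, exclude), 7 (in A, exclude), 8 (in A, exclude), 9 (not in A, include), 10 (in A, exclude), 11 (not in A, include)
A' = {1, 2, 3, 5, 9, 11}

{1, 2, 3, 5, 9, 11}


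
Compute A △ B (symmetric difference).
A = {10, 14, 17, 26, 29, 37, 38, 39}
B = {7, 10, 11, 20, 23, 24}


Set A = {10, 14, 17, 26, 29, 37, 38, 39}
Set B = {7, 10, 11, 20, 23, 24}
A △ B = (A \ B) ∪ (B \ A)
Elements in A but not B: {14, 17, 26, 29, 37, 38, 39}
Elements in B but not A: {7, 11, 20, 23, 24}
A △ B = {7, 11, 14, 17, 20, 23, 24, 26, 29, 37, 38, 39}

{7, 11, 14, 17, 20, 23, 24, 26, 29, 37, 38, 39}


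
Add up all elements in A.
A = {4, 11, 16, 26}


Set A = {4, 11, 16, 26}
Sum = 4 + 11 + 16 + 26 = 57

57
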